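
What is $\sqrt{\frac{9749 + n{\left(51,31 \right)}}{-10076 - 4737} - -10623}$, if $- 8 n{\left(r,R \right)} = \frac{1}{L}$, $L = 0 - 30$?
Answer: $\frac{\sqrt{8390905321277805}}{888780} \approx 103.06$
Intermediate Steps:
$L = -30$ ($L = 0 - 30 = -30$)
$n{\left(r,R \right)} = \frac{1}{240}$ ($n{\left(r,R \right)} = - \frac{1}{8 \left(-30\right)} = \left(- \frac{1}{8}\right) \left(- \frac{1}{30}\right) = \frac{1}{240}$)
$\sqrt{\frac{9749 + n{\left(51,31 \right)}}{-10076 - 4737} - -10623} = \sqrt{\frac{9749 + \frac{1}{240}}{-10076 - 4737} - -10623} = \sqrt{\frac{2339761}{240 \left(-14813\right)} + 10623} = \sqrt{\frac{2339761}{240} \left(- \frac{1}{14813}\right) + 10623} = \sqrt{- \frac{2339761}{3555120} + 10623} = \sqrt{\frac{37763699999}{3555120}} = \frac{\sqrt{8390905321277805}}{888780}$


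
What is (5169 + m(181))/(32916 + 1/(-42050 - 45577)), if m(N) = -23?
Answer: 450928542/2884330331 ≈ 0.15634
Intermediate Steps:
(5169 + m(181))/(32916 + 1/(-42050 - 45577)) = (5169 - 23)/(32916 + 1/(-42050 - 45577)) = 5146/(32916 + 1/(-87627)) = 5146/(32916 - 1/87627) = 5146/(2884330331/87627) = 5146*(87627/2884330331) = 450928542/2884330331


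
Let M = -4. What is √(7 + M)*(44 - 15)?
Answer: 29*√3 ≈ 50.229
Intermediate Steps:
√(7 + M)*(44 - 15) = √(7 - 4)*(44 - 15) = √3*29 = 29*√3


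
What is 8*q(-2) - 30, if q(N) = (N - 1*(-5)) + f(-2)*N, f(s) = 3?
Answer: -54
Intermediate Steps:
q(N) = 5 + 4*N (q(N) = (N - 1*(-5)) + 3*N = (N + 5) + 3*N = (5 + N) + 3*N = 5 + 4*N)
8*q(-2) - 30 = 8*(5 + 4*(-2)) - 30 = 8*(5 - 8) - 30 = 8*(-3) - 30 = -24 - 30 = -54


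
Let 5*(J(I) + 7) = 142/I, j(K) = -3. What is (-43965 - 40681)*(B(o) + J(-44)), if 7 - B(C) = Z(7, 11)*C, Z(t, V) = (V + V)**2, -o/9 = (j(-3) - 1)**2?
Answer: -324468813947/55 ≈ -5.8994e+9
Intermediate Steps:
J(I) = -7 + 142/(5*I) (J(I) = -7 + (142/I)/5 = -7 + 142/(5*I))
o = -144 (o = -9*(-3 - 1)**2 = -9*(-4)**2 = -9*16 = -144)
Z(t, V) = 4*V**2 (Z(t, V) = (2*V)**2 = 4*V**2)
B(C) = 7 - 484*C (B(C) = 7 - 4*11**2*C = 7 - 4*121*C = 7 - 484*C)
(-43965 - 40681)*(B(o) + J(-44)) = (-43965 - 40681)*((7 - 484*(-144)) + (-7 + (142/5)/(-44))) = -84646*((7 + 69696) + (-7 + (142/5)*(-1/44))) = -84646*(69703 + (-7 - 71/110)) = -84646*(69703 - 841/110) = -84646*7666489/110 = -324468813947/55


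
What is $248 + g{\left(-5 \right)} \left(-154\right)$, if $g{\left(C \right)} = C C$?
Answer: $-3602$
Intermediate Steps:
$g{\left(C \right)} = C^{2}$
$248 + g{\left(-5 \right)} \left(-154\right) = 248 + \left(-5\right)^{2} \left(-154\right) = 248 + 25 \left(-154\right) = 248 - 3850 = -3602$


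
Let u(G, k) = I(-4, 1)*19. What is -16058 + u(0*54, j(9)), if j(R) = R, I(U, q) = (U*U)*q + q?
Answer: -15735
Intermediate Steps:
I(U, q) = q + q*U² (I(U, q) = U²*q + q = q*U² + q = q + q*U²)
u(G, k) = 323 (u(G, k) = (1*(1 + (-4)²))*19 = (1*(1 + 16))*19 = (1*17)*19 = 17*19 = 323)
-16058 + u(0*54, j(9)) = -16058 + 323 = -15735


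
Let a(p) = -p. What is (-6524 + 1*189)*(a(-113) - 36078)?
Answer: 227838275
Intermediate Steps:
(-6524 + 1*189)*(a(-113) - 36078) = (-6524 + 1*189)*(-1*(-113) - 36078) = (-6524 + 189)*(113 - 36078) = -6335*(-35965) = 227838275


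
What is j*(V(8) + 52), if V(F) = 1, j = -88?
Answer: -4664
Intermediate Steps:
j*(V(8) + 52) = -88*(1 + 52) = -88*53 = -4664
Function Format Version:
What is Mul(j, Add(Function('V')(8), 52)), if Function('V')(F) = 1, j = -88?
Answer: -4664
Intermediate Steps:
Mul(j, Add(Function('V')(8), 52)) = Mul(-88, Add(1, 52)) = Mul(-88, 53) = -4664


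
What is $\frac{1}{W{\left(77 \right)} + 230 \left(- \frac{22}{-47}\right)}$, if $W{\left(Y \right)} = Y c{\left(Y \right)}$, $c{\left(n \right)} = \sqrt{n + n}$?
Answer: $- \frac{10810}{90516327} + \frac{15463 \sqrt{154}}{181032654} \approx 0.00094055$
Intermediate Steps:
$c{\left(n \right)} = \sqrt{2} \sqrt{n}$ ($c{\left(n \right)} = \sqrt{2 n} = \sqrt{2} \sqrt{n}$)
$W{\left(Y \right)} = \sqrt{2} Y^{\frac{3}{2}}$ ($W{\left(Y \right)} = Y \sqrt{2} \sqrt{Y} = \sqrt{2} Y^{\frac{3}{2}}$)
$\frac{1}{W{\left(77 \right)} + 230 \left(- \frac{22}{-47}\right)} = \frac{1}{\sqrt{2} \cdot 77^{\frac{3}{2}} + 230 \left(- \frac{22}{-47}\right)} = \frac{1}{\sqrt{2} \cdot 77 \sqrt{77} + 230 \left(\left(-22\right) \left(- \frac{1}{47}\right)\right)} = \frac{1}{77 \sqrt{154} + 230 \cdot \frac{22}{47}} = \frac{1}{77 \sqrt{154} + \frac{5060}{47}} = \frac{1}{\frac{5060}{47} + 77 \sqrt{154}}$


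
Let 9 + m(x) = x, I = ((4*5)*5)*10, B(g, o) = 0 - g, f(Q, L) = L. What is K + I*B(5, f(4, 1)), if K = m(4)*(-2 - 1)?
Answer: -4985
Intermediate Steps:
B(g, o) = -g
I = 1000 (I = (20*5)*10 = 100*10 = 1000)
m(x) = -9 + x
K = 15 (K = (-9 + 4)*(-2 - 1) = -5*(-3) = 15)
K + I*B(5, f(4, 1)) = 15 + 1000*(-1*5) = 15 + 1000*(-5) = 15 - 5000 = -4985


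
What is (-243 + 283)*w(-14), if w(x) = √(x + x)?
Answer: 80*I*√7 ≈ 211.66*I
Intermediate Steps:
w(x) = √2*√x (w(x) = √(2*x) = √2*√x)
(-243 + 283)*w(-14) = (-243 + 283)*(√2*√(-14)) = 40*(√2*(I*√14)) = 40*(2*I*√7) = 80*I*√7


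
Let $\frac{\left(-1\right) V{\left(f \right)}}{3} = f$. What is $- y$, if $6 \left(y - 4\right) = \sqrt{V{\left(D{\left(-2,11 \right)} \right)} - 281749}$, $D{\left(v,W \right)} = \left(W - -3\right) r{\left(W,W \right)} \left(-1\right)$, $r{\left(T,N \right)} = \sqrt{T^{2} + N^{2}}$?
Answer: $-4 - \frac{i \sqrt{281749 - 462 \sqrt{2}}}{6} \approx -4.0 - 88.364 i$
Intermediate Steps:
$r{\left(T,N \right)} = \sqrt{N^{2} + T^{2}}$
$D{\left(v,W \right)} = - \sqrt{2} \sqrt{W^{2}} \left(3 + W\right)$ ($D{\left(v,W \right)} = \left(W - -3\right) \sqrt{W^{2} + W^{2}} \left(-1\right) = \left(W + 3\right) \sqrt{2 W^{2}} \left(-1\right) = \left(3 + W\right) \sqrt{2} \sqrt{W^{2}} \left(-1\right) = \sqrt{2} \sqrt{W^{2}} \left(3 + W\right) \left(-1\right) = - \sqrt{2} \sqrt{W^{2}} \left(3 + W\right)$)
$V{\left(f \right)} = - 3 f$
$y = 4 + \frac{\sqrt{-281749 + 462 \sqrt{2}}}{6}$ ($y = 4 + \frac{\sqrt{- 3 \sqrt{2} \sqrt{11^{2}} \left(-3 - 11\right) - 281749}}{6} = 4 + \frac{\sqrt{- 3 \sqrt{2} \sqrt{121} \left(-3 - 11\right) - 281749}}{6} = 4 + \frac{\sqrt{- 3 \sqrt{2} \cdot 11 \left(-14\right) - 281749}}{6} = 4 + \frac{\sqrt{- 3 \left(- 154 \sqrt{2}\right) - 281749}}{6} = 4 + \frac{\sqrt{462 \sqrt{2} - 281749}}{6} = 4 + \frac{\sqrt{-281749 + 462 \sqrt{2}}}{6} \approx 4.0 + 88.364 i$)
$- y = - (4 + \frac{\sqrt{-281749 + 462 \sqrt{2}}}{6}) = -4 - \frac{\sqrt{-281749 + 462 \sqrt{2}}}{6}$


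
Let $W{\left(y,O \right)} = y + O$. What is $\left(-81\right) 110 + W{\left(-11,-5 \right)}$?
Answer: $-8926$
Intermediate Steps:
$W{\left(y,O \right)} = O + y$
$\left(-81\right) 110 + W{\left(-11,-5 \right)} = \left(-81\right) 110 - 16 = -8910 - 16 = -8926$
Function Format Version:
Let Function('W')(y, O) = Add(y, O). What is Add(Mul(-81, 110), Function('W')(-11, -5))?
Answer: -8926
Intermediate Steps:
Function('W')(y, O) = Add(O, y)
Add(Mul(-81, 110), Function('W')(-11, -5)) = Add(Mul(-81, 110), Add(-5, -11)) = Add(-8910, -16) = -8926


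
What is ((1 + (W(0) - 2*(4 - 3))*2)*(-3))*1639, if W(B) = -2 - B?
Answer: 34419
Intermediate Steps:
((1 + (W(0) - 2*(4 - 3))*2)*(-3))*1639 = ((1 + ((-2 - 1*0) - 2*(4 - 3))*2)*(-3))*1639 = ((1 + ((-2 + 0) - 2*1)*2)*(-3))*1639 = ((1 + (-2 - 2)*2)*(-3))*1639 = ((1 - 4*2)*(-3))*1639 = ((1 - 8)*(-3))*1639 = -7*(-3)*1639 = 21*1639 = 34419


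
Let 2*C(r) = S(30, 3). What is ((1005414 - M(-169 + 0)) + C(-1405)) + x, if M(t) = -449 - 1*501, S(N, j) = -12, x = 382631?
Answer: 1388989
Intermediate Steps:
M(t) = -950 (M(t) = -449 - 501 = -950)
C(r) = -6 (C(r) = (½)*(-12) = -6)
((1005414 - M(-169 + 0)) + C(-1405)) + x = ((1005414 - 1*(-950)) - 6) + 382631 = ((1005414 + 950) - 6) + 382631 = (1006364 - 6) + 382631 = 1006358 + 382631 = 1388989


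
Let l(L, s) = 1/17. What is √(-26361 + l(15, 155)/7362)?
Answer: I*√45878460950258/41718 ≈ 162.36*I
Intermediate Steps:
l(L, s) = 1/17
√(-26361 + l(15, 155)/7362) = √(-26361 + (1/17)/7362) = √(-26361 + (1/17)*(1/7362)) = √(-26361 + 1/125154) = √(-3299184593/125154) = I*√45878460950258/41718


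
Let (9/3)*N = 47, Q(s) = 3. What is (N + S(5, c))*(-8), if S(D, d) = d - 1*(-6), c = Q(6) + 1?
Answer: -616/3 ≈ -205.33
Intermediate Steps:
c = 4 (c = 3 + 1 = 4)
S(D, d) = 6 + d (S(D, d) = d + 6 = 6 + d)
N = 47/3 (N = (⅓)*47 = 47/3 ≈ 15.667)
(N + S(5, c))*(-8) = (47/3 + (6 + 4))*(-8) = (47/3 + 10)*(-8) = (77/3)*(-8) = -616/3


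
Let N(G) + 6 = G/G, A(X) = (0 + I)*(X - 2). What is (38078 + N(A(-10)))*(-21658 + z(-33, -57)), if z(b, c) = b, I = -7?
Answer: -825841443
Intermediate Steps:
A(X) = 14 - 7*X (A(X) = (0 - 7)*(X - 2) = -7*(-2 + X) = 14 - 7*X)
N(G) = -5 (N(G) = -6 + G/G = -6 + 1 = -5)
(38078 + N(A(-10)))*(-21658 + z(-33, -57)) = (38078 - 5)*(-21658 - 33) = 38073*(-21691) = -825841443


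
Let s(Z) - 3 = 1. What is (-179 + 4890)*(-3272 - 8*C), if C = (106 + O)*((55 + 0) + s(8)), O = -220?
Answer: 238075096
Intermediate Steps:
s(Z) = 4 (s(Z) = 3 + 1 = 4)
C = -6726 (C = (106 - 220)*((55 + 0) + 4) = -114*(55 + 4) = -114*59 = -6726)
(-179 + 4890)*(-3272 - 8*C) = (-179 + 4890)*(-3272 - 8*(-6726)) = 4711*(-3272 + 53808) = 4711*50536 = 238075096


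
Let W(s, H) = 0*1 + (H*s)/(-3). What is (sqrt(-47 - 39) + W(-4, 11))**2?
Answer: 1162/9 + 88*I*sqrt(86)/3 ≈ 129.11 + 272.03*I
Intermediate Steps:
W(s, H) = -H*s/3 (W(s, H) = 0 + (H*s)*(-1/3) = 0 - H*s/3 = -H*s/3)
(sqrt(-47 - 39) + W(-4, 11))**2 = (sqrt(-47 - 39) - 1/3*11*(-4))**2 = (sqrt(-86) + 44/3)**2 = (I*sqrt(86) + 44/3)**2 = (44/3 + I*sqrt(86))**2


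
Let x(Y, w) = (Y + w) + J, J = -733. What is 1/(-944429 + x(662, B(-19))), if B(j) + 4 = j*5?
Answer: -1/944599 ≈ -1.0587e-6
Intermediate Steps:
B(j) = -4 + 5*j (B(j) = -4 + j*5 = -4 + 5*j)
x(Y, w) = -733 + Y + w (x(Y, w) = (Y + w) - 733 = -733 + Y + w)
1/(-944429 + x(662, B(-19))) = 1/(-944429 + (-733 + 662 + (-4 + 5*(-19)))) = 1/(-944429 + (-733 + 662 + (-4 - 95))) = 1/(-944429 + (-733 + 662 - 99)) = 1/(-944429 - 170) = 1/(-944599) = -1/944599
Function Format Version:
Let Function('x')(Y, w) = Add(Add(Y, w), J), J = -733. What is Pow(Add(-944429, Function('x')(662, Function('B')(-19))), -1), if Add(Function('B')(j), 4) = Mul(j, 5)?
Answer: Rational(-1, 944599) ≈ -1.0587e-6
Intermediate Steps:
Function('B')(j) = Add(-4, Mul(5, j)) (Function('B')(j) = Add(-4, Mul(j, 5)) = Add(-4, Mul(5, j)))
Function('x')(Y, w) = Add(-733, Y, w) (Function('x')(Y, w) = Add(Add(Y, w), -733) = Add(-733, Y, w))
Pow(Add(-944429, Function('x')(662, Function('B')(-19))), -1) = Pow(Add(-944429, Add(-733, 662, Add(-4, Mul(5, -19)))), -1) = Pow(Add(-944429, Add(-733, 662, Add(-4, -95))), -1) = Pow(Add(-944429, Add(-733, 662, -99)), -1) = Pow(Add(-944429, -170), -1) = Pow(-944599, -1) = Rational(-1, 944599)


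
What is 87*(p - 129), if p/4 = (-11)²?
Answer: 30885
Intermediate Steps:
p = 484 (p = 4*(-11)² = 4*121 = 484)
87*(p - 129) = 87*(484 - 129) = 87*355 = 30885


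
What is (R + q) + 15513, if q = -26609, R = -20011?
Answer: -31107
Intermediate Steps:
(R + q) + 15513 = (-20011 - 26609) + 15513 = -46620 + 15513 = -31107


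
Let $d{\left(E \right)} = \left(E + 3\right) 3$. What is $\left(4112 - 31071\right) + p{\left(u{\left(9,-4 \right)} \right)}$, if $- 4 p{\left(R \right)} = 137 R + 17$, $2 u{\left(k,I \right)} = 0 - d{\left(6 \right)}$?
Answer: $- \frac{212007}{8} \approx -26501.0$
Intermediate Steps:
$d{\left(E \right)} = 9 + 3 E$ ($d{\left(E \right)} = \left(3 + E\right) 3 = 9 + 3 E$)
$u{\left(k,I \right)} = - \frac{27}{2}$ ($u{\left(k,I \right)} = \frac{0 - \left(9 + 3 \cdot 6\right)}{2} = \frac{0 - \left(9 + 18\right)}{2} = \frac{0 - 27}{2} = \frac{1}{2} \left(-27\right) = - \frac{27}{2}$)
$p{\left(R \right)} = - \frac{17}{4} - \frac{137 R}{4}$ ($p{\left(R \right)} = - \frac{137 R + 17}{4} = - \frac{17 + 137 R}{4} = - \frac{17}{4} - \frac{137 R}{4}$)
$\left(4112 - 31071\right) + p{\left(u{\left(9,-4 \right)} \right)} = \left(4112 - 31071\right) - - \frac{3665}{8} = -26959 + \left(- \frac{17}{4} + \frac{3699}{8}\right) = -26959 + \frac{3665}{8} = - \frac{212007}{8}$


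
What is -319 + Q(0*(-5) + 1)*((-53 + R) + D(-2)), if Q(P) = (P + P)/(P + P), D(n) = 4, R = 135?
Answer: -233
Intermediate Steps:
Q(P) = 1 (Q(P) = (2*P)/((2*P)) = (2*P)*(1/(2*P)) = 1)
-319 + Q(0*(-5) + 1)*((-53 + R) + D(-2)) = -319 + 1*((-53 + 135) + 4) = -319 + 1*(82 + 4) = -319 + 1*86 = -319 + 86 = -233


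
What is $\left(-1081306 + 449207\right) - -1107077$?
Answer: $474978$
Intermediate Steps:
$\left(-1081306 + 449207\right) - -1107077 = -632099 + 1107077 = 474978$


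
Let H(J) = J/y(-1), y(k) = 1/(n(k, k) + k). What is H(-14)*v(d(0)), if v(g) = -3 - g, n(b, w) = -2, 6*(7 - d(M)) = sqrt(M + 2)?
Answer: -420 + 7*sqrt(2) ≈ -410.10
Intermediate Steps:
d(M) = 7 - sqrt(2 + M)/6 (d(M) = 7 - sqrt(M + 2)/6 = 7 - sqrt(2 + M)/6)
y(k) = 1/(-2 + k)
H(J) = -3*J (H(J) = J/(1/(-2 - 1)) = J/(1/(-3)) = J/(-1/3) = J*(-3) = -3*J)
H(-14)*v(d(0)) = (-3*(-14))*(-3 - (7 - sqrt(2 + 0)/6)) = 42*(-3 - (7 - sqrt(2)/6)) = 42*(-3 + (-7 + sqrt(2)/6)) = 42*(-10 + sqrt(2)/6) = -420 + 7*sqrt(2)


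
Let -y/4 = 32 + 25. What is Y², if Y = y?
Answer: 51984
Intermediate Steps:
y = -228 (y = -4*(32 + 25) = -4*57 = -228)
Y = -228
Y² = (-228)² = 51984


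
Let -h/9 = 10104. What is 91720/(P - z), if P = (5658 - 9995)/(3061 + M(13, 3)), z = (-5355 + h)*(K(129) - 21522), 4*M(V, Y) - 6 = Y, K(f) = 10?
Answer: -280961290/6345252788831 ≈ -4.4279e-5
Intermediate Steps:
h = -90936 (h = -9*10104 = -90936)
M(V, Y) = 3/2 + Y/4
z = 2071411992 (z = (-5355 - 90936)*(10 - 21522) = -96291*(-21512) = 2071411992)
P = -17348/12253 (P = (5658 - 9995)/(3061 + (3/2 + (¼)*3)) = -4337/(3061 + (3/2 + ¾)) = -4337/(3061 + 9/4) = -4337/12253/4 = -4337*4/12253 = -17348/12253 ≈ -1.4158)
91720/(P - z) = 91720/(-17348/12253 - 1*2071411992) = 91720/(-17348/12253 - 2071411992) = 91720/(-25381011155324/12253) = 91720*(-12253/25381011155324) = -280961290/6345252788831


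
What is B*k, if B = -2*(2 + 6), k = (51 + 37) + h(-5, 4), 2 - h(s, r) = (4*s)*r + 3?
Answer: -2672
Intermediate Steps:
h(s, r) = -1 - 4*r*s (h(s, r) = 2 - ((4*s)*r + 3) = 2 - (4*r*s + 3) = 2 - (3 + 4*r*s) = 2 + (-3 - 4*r*s) = -1 - 4*r*s)
k = 167 (k = (51 + 37) + (-1 - 4*4*(-5)) = 88 + (-1 + 80) = 88 + 79 = 167)
B = -16 (B = -2*8 = -16)
B*k = -16*167 = -2672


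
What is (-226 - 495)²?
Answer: 519841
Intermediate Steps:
(-226 - 495)² = (-721)² = 519841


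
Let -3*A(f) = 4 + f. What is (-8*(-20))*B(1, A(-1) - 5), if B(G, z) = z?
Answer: -960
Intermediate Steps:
A(f) = -4/3 - f/3 (A(f) = -(4 + f)/3 = -4/3 - f/3)
(-8*(-20))*B(1, A(-1) - 5) = (-8*(-20))*((-4/3 - ⅓*(-1)) - 5) = 160*((-4/3 + ⅓) - 5) = 160*(-1 - 5) = 160*(-6) = -960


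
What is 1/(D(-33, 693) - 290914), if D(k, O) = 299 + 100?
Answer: -1/290515 ≈ -3.4422e-6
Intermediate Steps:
D(k, O) = 399
1/(D(-33, 693) - 290914) = 1/(399 - 290914) = 1/(-290515) = -1/290515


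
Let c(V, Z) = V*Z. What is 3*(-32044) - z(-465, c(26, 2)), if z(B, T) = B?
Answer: -95667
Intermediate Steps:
3*(-32044) - z(-465, c(26, 2)) = 3*(-32044) - 1*(-465) = -96132 + 465 = -95667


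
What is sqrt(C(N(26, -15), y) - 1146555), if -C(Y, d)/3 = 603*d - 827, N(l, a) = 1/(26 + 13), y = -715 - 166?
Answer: sqrt(449655) ≈ 670.56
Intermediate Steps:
y = -881
N(l, a) = 1/39
C(Y, d) = 2481 - 1809*d (C(Y, d) = -3*(603*d - 827) = -3*(-827 + 603*d) = 2481 - 1809*d)
sqrt(C(N(26, -15), y) - 1146555) = sqrt((2481 - 1809*(-881)) - 1146555) = sqrt((2481 + 1593729) - 1146555) = sqrt(1596210 - 1146555) = sqrt(449655)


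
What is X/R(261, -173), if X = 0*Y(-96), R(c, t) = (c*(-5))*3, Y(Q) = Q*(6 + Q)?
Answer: 0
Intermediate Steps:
R(c, t) = -15*c (R(c, t) = -5*c*3 = -15*c)
X = 0 (X = 0*(-96*(6 - 96)) = 0*(-96*(-90)) = 0*8640 = 0)
X/R(261, -173) = 0/((-15*261)) = 0/(-3915) = 0*(-1/3915) = 0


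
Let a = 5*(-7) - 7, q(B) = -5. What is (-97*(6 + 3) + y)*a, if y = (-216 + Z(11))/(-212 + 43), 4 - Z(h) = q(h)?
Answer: 6187860/169 ≈ 36615.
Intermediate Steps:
Z(h) = 9 (Z(h) = 4 - 1*(-5) = 4 + 5 = 9)
a = -42 (a = -35 - 7 = -42)
y = 207/169 (y = (-216 + 9)/(-212 + 43) = -207/(-169) = -207*(-1/169) = 207/169 ≈ 1.2249)
(-97*(6 + 3) + y)*a = (-97*(6 + 3) + 207/169)*(-42) = (-97*9 + 207/169)*(-42) = (-873 + 207/169)*(-42) = -147330/169*(-42) = 6187860/169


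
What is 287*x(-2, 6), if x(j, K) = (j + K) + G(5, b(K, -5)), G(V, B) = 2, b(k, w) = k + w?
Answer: 1722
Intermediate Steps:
x(j, K) = 2 + K + j (x(j, K) = (j + K) + 2 = (K + j) + 2 = 2 + K + j)
287*x(-2, 6) = 287*(2 + 6 - 2) = 287*6 = 1722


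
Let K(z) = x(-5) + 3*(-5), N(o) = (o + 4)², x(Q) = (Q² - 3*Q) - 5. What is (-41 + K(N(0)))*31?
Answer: -651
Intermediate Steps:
x(Q) = -5 + Q² - 3*Q
N(o) = (4 + o)²
K(z) = 20 (K(z) = (-5 + (-5)² - 3*(-5)) + 3*(-5) = (-5 + 25 + 15) - 15 = 35 - 15 = 20)
(-41 + K(N(0)))*31 = (-41 + 20)*31 = -21*31 = -651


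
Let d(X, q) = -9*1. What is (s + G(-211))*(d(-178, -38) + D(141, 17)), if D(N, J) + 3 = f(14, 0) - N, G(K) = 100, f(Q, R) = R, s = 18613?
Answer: -2863089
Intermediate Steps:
d(X, q) = -9
D(N, J) = -3 - N (D(N, J) = -3 + (0 - N) = -3 - N)
(s + G(-211))*(d(-178, -38) + D(141, 17)) = (18613 + 100)*(-9 + (-3 - 1*141)) = 18713*(-9 + (-3 - 141)) = 18713*(-9 - 144) = 18713*(-153) = -2863089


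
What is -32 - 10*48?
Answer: -512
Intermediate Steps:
-32 - 10*48 = -32 - 480 = -512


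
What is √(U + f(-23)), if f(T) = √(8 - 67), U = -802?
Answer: √(-802 + I*√59) ≈ 0.1356 + 28.32*I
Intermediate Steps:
f(T) = I*√59 (f(T) = √(-59) = I*√59)
√(U + f(-23)) = √(-802 + I*√59)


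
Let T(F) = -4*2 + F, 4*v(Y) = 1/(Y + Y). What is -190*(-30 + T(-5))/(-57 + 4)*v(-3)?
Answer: 4085/636 ≈ 6.4230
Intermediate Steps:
v(Y) = 1/(8*Y) (v(Y) = 1/(4*(Y + Y)) = 1/(4*((2*Y))) = (1/(2*Y))/4 = 1/(8*Y))
T(F) = -8 + F
-190*(-30 + T(-5))/(-57 + 4)*v(-3) = -190*(-30 + (-8 - 5))/(-57 + 4)*(⅛)/(-3) = -190*(-30 - 13)/(-53)*(⅛)*(-⅓) = -190*(-43*(-1/53))*(-1)/24 = -8170*(-1)/(53*24) = -190*(-43/1272) = 4085/636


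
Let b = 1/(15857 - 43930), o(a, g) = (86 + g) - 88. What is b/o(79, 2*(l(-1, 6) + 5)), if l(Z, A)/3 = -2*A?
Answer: 1/1796672 ≈ 5.5658e-7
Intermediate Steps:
l(Z, A) = -6*A (l(Z, A) = 3*(-2*A) = -6*A)
o(a, g) = -2 + g
b = -1/28073 (b = 1/(-28073) = -1/28073 ≈ -3.5621e-5)
b/o(79, 2*(l(-1, 6) + 5)) = -1/(28073*(-2 + 2*(-6*6 + 5))) = -1/(28073*(-2 + 2*(-36 + 5))) = -1/(28073*(-2 + 2*(-31))) = -1/(28073*(-2 - 62)) = -1/28073/(-64) = -1/28073*(-1/64) = 1/1796672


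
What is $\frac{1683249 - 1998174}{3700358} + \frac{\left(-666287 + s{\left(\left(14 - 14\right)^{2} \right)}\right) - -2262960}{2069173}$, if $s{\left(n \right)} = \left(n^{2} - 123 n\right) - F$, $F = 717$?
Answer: $\frac{5253974245223}{7656680863934} \approx 0.68619$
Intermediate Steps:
$s{\left(n \right)} = -717 + n^{2} - 123 n$ ($s{\left(n \right)} = \left(n^{2} - 123 n\right) - 717 = -717 + n^{2} - 123 n$)
$\frac{1683249 - 1998174}{3700358} + \frac{\left(-666287 + s{\left(\left(14 - 14\right)^{2} \right)}\right) - -2262960}{2069173} = \frac{1683249 - 1998174}{3700358} + \frac{\left(-666287 - \left(717 - \left(14 - 14\right)^{4} + 123 \left(14 - 14\right)^{2}\right)\right) - -2262960}{2069173} = \left(1683249 - 1998174\right) \frac{1}{3700358} + \left(\left(-666287 - \left(717 + 0 + 0\right)\right) + 2262960\right) \frac{1}{2069173} = \left(-314925\right) \frac{1}{3700358} + \left(\left(-666287 - \left(717 - 0^{2}\right)\right) + 2262960\right) \frac{1}{2069173} = - \frac{314925}{3700358} + \left(\left(-666287 + \left(-717 + 0 + 0\right)\right) + 2262960\right) \frac{1}{2069173} = - \frac{314925}{3700358} + \left(\left(-666287 - 717\right) + 2262960\right) \frac{1}{2069173} = - \frac{314925}{3700358} + \left(-667004 + 2262960\right) \frac{1}{2069173} = - \frac{314925}{3700358} + 1595956 \cdot \frac{1}{2069173} = - \frac{314925}{3700358} + \frac{1595956}{2069173} = \frac{5253974245223}{7656680863934}$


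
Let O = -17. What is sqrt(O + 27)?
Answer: sqrt(10) ≈ 3.1623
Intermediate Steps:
sqrt(O + 27) = sqrt(-17 + 27) = sqrt(10)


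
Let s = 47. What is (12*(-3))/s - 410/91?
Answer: -22546/4277 ≈ -5.2715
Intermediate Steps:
(12*(-3))/s - 410/91 = (12*(-3))/47 - 410/91 = -36*1/47 - 410*1/91 = -36/47 - 410/91 = -22546/4277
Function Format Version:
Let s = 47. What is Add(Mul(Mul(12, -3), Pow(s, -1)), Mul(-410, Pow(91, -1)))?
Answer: Rational(-22546, 4277) ≈ -5.2715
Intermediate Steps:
Add(Mul(Mul(12, -3), Pow(s, -1)), Mul(-410, Pow(91, -1))) = Add(Mul(Mul(12, -3), Pow(47, -1)), Mul(-410, Pow(91, -1))) = Add(Mul(-36, Rational(1, 47)), Mul(-410, Rational(1, 91))) = Add(Rational(-36, 47), Rational(-410, 91)) = Rational(-22546, 4277)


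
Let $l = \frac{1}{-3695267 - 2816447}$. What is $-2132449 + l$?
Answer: $- \frac{13885898007587}{6511714} \approx -2.1324 \cdot 10^{6}$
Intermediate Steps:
$l = - \frac{1}{6511714}$ ($l = \frac{1}{-6511714} = - \frac{1}{6511714} \approx -1.5357 \cdot 10^{-7}$)
$-2132449 + l = -2132449 - \frac{1}{6511714} = - \frac{13885898007587}{6511714}$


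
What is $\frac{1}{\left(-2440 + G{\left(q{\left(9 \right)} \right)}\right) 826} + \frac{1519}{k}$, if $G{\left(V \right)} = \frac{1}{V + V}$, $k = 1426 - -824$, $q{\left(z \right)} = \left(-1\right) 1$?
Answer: $\frac{1020692819}{1511889750} \approx 0.67511$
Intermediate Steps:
$q{\left(z \right)} = -1$
$k = 2250$ ($k = 1426 + 824 = 2250$)
$G{\left(V \right)} = \frac{1}{2 V}$
$\frac{1}{\left(-2440 + G{\left(q{\left(9 \right)} \right)}\right) 826} + \frac{1519}{k} = \frac{1}{\left(-2440 + \frac{1}{2 \left(-1\right)}\right) 826} + \frac{1519}{2250} = \frac{1}{-2440 + \frac{1}{2} \left(-1\right)} \frac{1}{826} + 1519 \cdot \frac{1}{2250} = \frac{1}{-2440 - \frac{1}{2}} \cdot \frac{1}{826} + \frac{1519}{2250} = \frac{1}{- \frac{4881}{2}} \cdot \frac{1}{826} + \frac{1519}{2250} = \left(- \frac{2}{4881}\right) \frac{1}{826} + \frac{1519}{2250} = - \frac{1}{2015853} + \frac{1519}{2250} = \frac{1020692819}{1511889750}$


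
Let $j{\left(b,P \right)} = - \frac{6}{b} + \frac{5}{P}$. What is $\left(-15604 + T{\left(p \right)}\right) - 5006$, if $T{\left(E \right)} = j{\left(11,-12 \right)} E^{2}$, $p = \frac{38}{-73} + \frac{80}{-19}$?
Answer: $- \frac{1309780160017}{63484377} \approx -20632.0$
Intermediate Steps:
$p = - \frac{6562}{1387}$ ($p = 38 \left(- \frac{1}{73}\right) + 80 \left(- \frac{1}{19}\right) = - \frac{38}{73} - \frac{80}{19} = - \frac{6562}{1387} \approx -4.7311$)
$T{\left(E \right)} = - \frac{127 E^{2}}{132}$ ($T{\left(E \right)} = \left(- \frac{6}{11} + \frac{5}{-12}\right) E^{2} = \left(\left(-6\right) \frac{1}{11} + 5 \left(- \frac{1}{12}\right)\right) E^{2} = \left(- \frac{6}{11} - \frac{5}{12}\right) E^{2} = - \frac{127 E^{2}}{132}$)
$\left(-15604 + T{\left(p \right)}\right) - 5006 = \left(-15604 - \frac{127 \left(- \frac{6562}{1387}\right)^{2}}{132}\right) - 5006 = \left(-15604 - \frac{1367150047}{63484377}\right) - 5006 = - \frac{991977368755}{63484377} - 5006 = - \frac{1309780160017}{63484377}$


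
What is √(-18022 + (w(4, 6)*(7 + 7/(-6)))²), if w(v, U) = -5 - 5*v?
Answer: √116833/6 ≈ 56.968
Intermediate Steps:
√(-18022 + (w(4, 6)*(7 + 7/(-6)))²) = √(-18022 + ((-5 - 5*4)*(7 + 7/(-6)))²) = √(-18022 + ((-5 - 20)*(7 + 7*(-⅙)))²) = √(-18022 + (-25*(7 - 7/6))²) = √(-18022 + (-25*35/6)²) = √(-18022 + (-875/6)²) = √(-18022 + 765625/36) = √(116833/36) = √116833/6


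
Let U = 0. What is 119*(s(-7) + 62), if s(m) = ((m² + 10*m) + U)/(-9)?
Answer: 22967/3 ≈ 7655.7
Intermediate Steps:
s(m) = -10*m/9 - m²/9 (s(m) = ((m² + 10*m) + 0)/(-9) = (m² + 10*m)*(-⅑) = -10*m/9 - m²/9)
119*(s(-7) + 62) = 119*((⅑)*(-7)*(-10 - 1*(-7)) + 62) = 119*((⅑)*(-7)*(-10 + 7) + 62) = 119*((⅑)*(-7)*(-3) + 62) = 119*(7/3 + 62) = 119*(193/3) = 22967/3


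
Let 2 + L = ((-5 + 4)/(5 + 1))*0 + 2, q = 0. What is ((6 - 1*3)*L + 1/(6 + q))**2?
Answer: 1/36 ≈ 0.027778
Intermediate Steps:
L = 0 (L = -2 + (((-5 + 4)/(5 + 1))*0 + 2) = -2 + (-1/6*0 + 2) = -2 + (0 + 2) = -2 + 2 = 0)
((6 - 1*3)*L + 1/(6 + q))**2 = ((6 - 1*3)*0 + 1/(6 + 0))**2 = ((6 - 3)*0 + 1/6)**2 = (3*0 + 1/6)**2 = (0 + 1/6)**2 = (1/6)**2 = 1/36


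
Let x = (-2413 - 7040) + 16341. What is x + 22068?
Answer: 28956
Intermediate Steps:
x = 6888 (x = -9453 + 16341 = 6888)
x + 22068 = 6888 + 22068 = 28956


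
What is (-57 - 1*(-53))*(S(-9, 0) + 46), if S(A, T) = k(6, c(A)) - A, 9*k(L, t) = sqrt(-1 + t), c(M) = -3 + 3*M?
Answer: -220 - 4*I*sqrt(31)/9 ≈ -220.0 - 2.4746*I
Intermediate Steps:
k(L, t) = sqrt(-1 + t)/9
S(A, T) = -A + sqrt(-4 + 3*A)/9 (S(A, T) = sqrt(-1 + (-3 + 3*A))/9 - A = sqrt(-4 + 3*A)/9 - A = -A + sqrt(-4 + 3*A)/9)
(-57 - 1*(-53))*(S(-9, 0) + 46) = (-57 - 1*(-53))*((-1*(-9) + sqrt(-4 + 3*(-9))/9) + 46) = (-57 + 53)*((9 + sqrt(-4 - 27)/9) + 46) = -4*((9 + sqrt(-31)/9) + 46) = -4*((9 + (I*sqrt(31))/9) + 46) = -4*((9 + I*sqrt(31)/9) + 46) = -4*(55 + I*sqrt(31)/9) = -220 - 4*I*sqrt(31)/9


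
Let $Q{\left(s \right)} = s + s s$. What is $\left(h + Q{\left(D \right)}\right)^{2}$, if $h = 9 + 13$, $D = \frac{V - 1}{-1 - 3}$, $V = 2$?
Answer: $\frac{121801}{256} \approx 475.79$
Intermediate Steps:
$D = - \frac{1}{4}$ ($D = \frac{2 - 1}{-1 - 3} = 1 \frac{1}{-4} = 1 \left(- \frac{1}{4}\right) = - \frac{1}{4} \approx -0.25$)
$h = 22$
$Q{\left(s \right)} = s + s^{2}$
$\left(h + Q{\left(D \right)}\right)^{2} = \left(22 - \frac{1 - \frac{1}{4}}{4}\right)^{2} = \left(22 - \frac{3}{16}\right)^{2} = \left(\frac{349}{16}\right)^{2} = \frac{121801}{256}$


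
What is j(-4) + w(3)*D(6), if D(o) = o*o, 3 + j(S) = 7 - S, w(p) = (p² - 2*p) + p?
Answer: 224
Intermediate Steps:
w(p) = p² - p
j(S) = 4 - S (j(S) = -3 + (7 - S) = 4 - S)
D(o) = o²
j(-4) + w(3)*D(6) = (4 - 1*(-4)) + (3*(-1 + 3))*6² = (4 + 4) + (3*2)*36 = 8 + 6*36 = 8 + 216 = 224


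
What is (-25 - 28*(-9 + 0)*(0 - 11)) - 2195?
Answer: -4992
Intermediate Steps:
(-25 - 28*(-9 + 0)*(0 - 11)) - 2195 = (-25 - (-252)*(-11)) - 2195 = (-25 - 28*99) - 2195 = (-25 - 2772) - 2195 = -2797 - 2195 = -4992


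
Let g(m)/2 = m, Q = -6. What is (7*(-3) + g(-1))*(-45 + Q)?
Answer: 1173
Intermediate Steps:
g(m) = 2*m
(7*(-3) + g(-1))*(-45 + Q) = (7*(-3) + 2*(-1))*(-45 - 6) = (-21 - 2)*(-51) = -23*(-51) = 1173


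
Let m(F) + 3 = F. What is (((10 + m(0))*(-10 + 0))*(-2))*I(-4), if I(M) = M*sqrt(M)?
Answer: -1120*I ≈ -1120.0*I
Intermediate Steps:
m(F) = -3 + F
I(M) = M**(3/2)
(((10 + m(0))*(-10 + 0))*(-2))*I(-4) = (((10 + (-3 + 0))*(-10 + 0))*(-2))*(-4)**(3/2) = (((10 - 3)*(-10))*(-2))*(-8*I) = ((7*(-10))*(-2))*(-8*I) = (-70*(-2))*(-8*I) = 140*(-8*I) = -1120*I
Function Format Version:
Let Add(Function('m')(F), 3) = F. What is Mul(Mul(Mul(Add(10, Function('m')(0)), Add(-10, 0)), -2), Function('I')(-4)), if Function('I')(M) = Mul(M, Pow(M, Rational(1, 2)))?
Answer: Mul(-1120, I) ≈ Mul(-1120.0, I)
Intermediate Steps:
Function('m')(F) = Add(-3, F)
Function('I')(M) = Pow(M, Rational(3, 2))
Mul(Mul(Mul(Add(10, Function('m')(0)), Add(-10, 0)), -2), Function('I')(-4)) = Mul(Mul(Mul(Add(10, Add(-3, 0)), Add(-10, 0)), -2), Pow(-4, Rational(3, 2))) = Mul(Mul(Mul(Add(10, -3), -10), -2), Mul(-8, I)) = Mul(Mul(Mul(7, -10), -2), Mul(-8, I)) = Mul(Mul(-70, -2), Mul(-8, I)) = Mul(140, Mul(-8, I)) = Mul(-1120, I)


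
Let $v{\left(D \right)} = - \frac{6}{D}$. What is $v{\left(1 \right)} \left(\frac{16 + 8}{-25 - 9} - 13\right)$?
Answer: $\frac{1398}{17} \approx 82.235$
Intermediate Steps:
$v{\left(1 \right)} \left(\frac{16 + 8}{-25 - 9} - 13\right) = - \frac{6}{1} \left(\frac{16 + 8}{-25 - 9} - 13\right) = \left(-6\right) 1 \left(\frac{24}{-34} - 13\right) = - 6 \left(24 \left(- \frac{1}{34}\right) - 13\right) = - 6 \left(- \frac{12}{17} - 13\right) = \left(-6\right) \left(- \frac{233}{17}\right) = \frac{1398}{17}$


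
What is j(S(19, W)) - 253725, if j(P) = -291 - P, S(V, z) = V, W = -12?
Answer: -254035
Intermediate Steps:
j(S(19, W)) - 253725 = (-291 - 1*19) - 253725 = (-291 - 19) - 253725 = -310 - 253725 = -254035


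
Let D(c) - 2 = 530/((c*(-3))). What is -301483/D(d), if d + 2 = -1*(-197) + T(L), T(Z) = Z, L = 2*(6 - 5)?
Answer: -178176453/652 ≈ -2.7328e+5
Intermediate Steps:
L = 2 (L = 2*1 = 2)
d = 197 (d = -2 + (-1*(-197) + 2) = -2 + (197 + 2) = -2 + 199 = 197)
D(c) = 2 - 530/(3*c) (D(c) = 2 + 530/((c*(-3))) = 2 + 530/((-3*c)) = 2 + 530*(-1/(3*c)) = 2 - 530/(3*c))
-301483/D(d) = -301483/(2 - 530/3/197) = -301483/(2 - 530/3*1/197) = -301483/(2 - 530/591) = -301483/652/591 = -301483*591/652 = -178176453/652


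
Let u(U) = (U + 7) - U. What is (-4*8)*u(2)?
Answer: -224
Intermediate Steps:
u(U) = 7 (u(U) = (7 + U) - U = 7)
(-4*8)*u(2) = -4*8*7 = -32*7 = -224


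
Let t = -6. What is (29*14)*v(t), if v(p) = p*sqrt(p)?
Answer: -2436*I*sqrt(6) ≈ -5967.0*I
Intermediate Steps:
v(p) = p**(3/2)
(29*14)*v(t) = (29*14)*(-6)**(3/2) = 406*(-6*I*sqrt(6)) = -2436*I*sqrt(6)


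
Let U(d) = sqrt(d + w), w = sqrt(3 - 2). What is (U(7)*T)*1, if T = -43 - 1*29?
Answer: -144*sqrt(2) ≈ -203.65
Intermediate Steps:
T = -72 (T = -43 - 29 = -72)
w = 1 (w = sqrt(1) = 1)
U(d) = sqrt(1 + d) (U(d) = sqrt(d + 1) = sqrt(1 + d))
(U(7)*T)*1 = (sqrt(1 + 7)*(-72))*1 = (sqrt(8)*(-72))*1 = ((2*sqrt(2))*(-72))*1 = -144*sqrt(2)*1 = -144*sqrt(2)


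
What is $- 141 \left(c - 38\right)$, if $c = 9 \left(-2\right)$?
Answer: $7896$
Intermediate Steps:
$c = -18$
$- 141 \left(c - 38\right) = - 141 \left(-18 - 38\right) = \left(-141\right) \left(-56\right) = 7896$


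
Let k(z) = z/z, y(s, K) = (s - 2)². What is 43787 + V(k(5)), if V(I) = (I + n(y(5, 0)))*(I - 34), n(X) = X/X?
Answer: 43721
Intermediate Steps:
y(s, K) = (-2 + s)²
n(X) = 1
k(z) = 1
V(I) = (1 + I)*(-34 + I) (V(I) = (I + 1)*(I - 34) = (1 + I)*(-34 + I))
43787 + V(k(5)) = 43787 + (-34 + 1² - 33*1) = 43787 + (-34 + 1 - 33) = 43787 - 66 = 43721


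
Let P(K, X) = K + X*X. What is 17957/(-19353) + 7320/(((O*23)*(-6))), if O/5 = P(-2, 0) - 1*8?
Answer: 296011/2225595 ≈ 0.13300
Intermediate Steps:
P(K, X) = K + X²
O = -50 (O = 5*((-2 + 0²) - 1*8) = 5*((-2 + 0) - 8) = 5*(-2 - 8) = 5*(-10) = -50)
17957/(-19353) + 7320/(((O*23)*(-6))) = 17957/(-19353) + 7320/((-50*23*(-6))) = 17957*(-1/19353) + 7320/((-1150*(-6))) = -17957/19353 + 7320/6900 = -17957/19353 + 7320*(1/6900) = -17957/19353 + 122/115 = 296011/2225595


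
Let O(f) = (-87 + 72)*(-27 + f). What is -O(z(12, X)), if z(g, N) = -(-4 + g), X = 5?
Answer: -525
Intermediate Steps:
z(g, N) = 4 - g
O(f) = 405 - 15*f (O(f) = -15*(-27 + f) = 405 - 15*f)
-O(z(12, X)) = -(405 - 15*(4 - 1*12)) = -(405 - 15*(4 - 12)) = -(405 - 15*(-8)) = -(405 + 120) = -1*525 = -525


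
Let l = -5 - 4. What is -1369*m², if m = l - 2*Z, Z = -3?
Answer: -12321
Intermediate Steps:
l = -9
m = -3 (m = -9 - 2*(-3) = -9 + 6 = -3)
-1369*m² = -1369*(-3)² = -1369*9 = -12321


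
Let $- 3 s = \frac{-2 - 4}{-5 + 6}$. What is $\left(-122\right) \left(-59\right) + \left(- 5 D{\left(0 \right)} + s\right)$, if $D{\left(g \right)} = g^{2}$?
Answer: $7200$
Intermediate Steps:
$s = 2$ ($s = - \frac{\left(-2 - 4\right) \frac{1}{-5 + 6}}{3} = - \frac{\left(-6\right) 1^{-1}}{3} = - \frac{\left(-6\right) 1}{3} = \left(- \frac{1}{3}\right) \left(-6\right) = 2$)
$\left(-122\right) \left(-59\right) + \left(- 5 D{\left(0 \right)} + s\right) = \left(-122\right) \left(-59\right) + \left(- 5 \cdot 0^{2} + 2\right) = 7198 + \left(\left(-5\right) 0 + 2\right) = 7198 + \left(0 + 2\right) = 7198 + 2 = 7200$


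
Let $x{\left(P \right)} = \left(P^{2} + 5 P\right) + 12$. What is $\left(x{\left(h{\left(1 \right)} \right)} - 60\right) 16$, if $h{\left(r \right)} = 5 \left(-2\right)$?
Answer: $32$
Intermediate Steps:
$h{\left(r \right)} = -10$
$x{\left(P \right)} = 12 + P^{2} + 5 P$
$\left(x{\left(h{\left(1 \right)} \right)} - 60\right) 16 = \left(\left(12 + \left(-10\right)^{2} + 5 \left(-10\right)\right) - 60\right) 16 = \left(\left(12 + 100 - 50\right) - 60\right) 16 = \left(62 - 60\right) 16 = 2 \cdot 16 = 32$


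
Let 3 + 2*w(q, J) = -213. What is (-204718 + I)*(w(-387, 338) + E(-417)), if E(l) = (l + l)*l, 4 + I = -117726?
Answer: -112105496160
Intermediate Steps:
I = -117730 (I = -4 - 117726 = -117730)
w(q, J) = -108 (w(q, J) = -3/2 + (1/2)*(-213) = -3/2 - 213/2 = -108)
E(l) = 2*l**2 (E(l) = (2*l)*l = 2*l**2)
(-204718 + I)*(w(-387, 338) + E(-417)) = (-204718 - 117730)*(-108 + 2*(-417)**2) = -322448*(-108 + 2*173889) = -322448*(-108 + 347778) = -322448*347670 = -112105496160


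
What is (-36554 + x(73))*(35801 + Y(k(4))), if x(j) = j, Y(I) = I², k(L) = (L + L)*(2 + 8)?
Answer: -1539534681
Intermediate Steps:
k(L) = 20*L (k(L) = (2*L)*10 = 20*L)
(-36554 + x(73))*(35801 + Y(k(4))) = (-36554 + 73)*(35801 + (20*4)²) = -36481*(35801 + 80²) = -36481*(35801 + 6400) = -36481*42201 = -1539534681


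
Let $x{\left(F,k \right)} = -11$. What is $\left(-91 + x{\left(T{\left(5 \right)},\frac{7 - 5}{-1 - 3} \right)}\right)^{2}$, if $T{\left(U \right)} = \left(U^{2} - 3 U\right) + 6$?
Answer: $10404$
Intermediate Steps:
$T{\left(U \right)} = 6 + U^{2} - 3 U$
$\left(-91 + x{\left(T{\left(5 \right)},\frac{7 - 5}{-1 - 3} \right)}\right)^{2} = \left(-91 - 11\right)^{2} = \left(-102\right)^{2} = 10404$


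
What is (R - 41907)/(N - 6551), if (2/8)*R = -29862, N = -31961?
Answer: 161355/38512 ≈ 4.1897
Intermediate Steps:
R = -119448 (R = 4*(-29862) = -119448)
(R - 41907)/(N - 6551) = (-119448 - 41907)/(-31961 - 6551) = -161355/(-38512) = -161355*(-1/38512) = 161355/38512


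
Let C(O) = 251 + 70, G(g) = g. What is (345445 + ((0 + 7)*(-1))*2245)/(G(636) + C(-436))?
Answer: 3790/11 ≈ 344.55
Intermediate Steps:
C(O) = 321
(345445 + ((0 + 7)*(-1))*2245)/(G(636) + C(-436)) = (345445 + ((0 + 7)*(-1))*2245)/(636 + 321) = (345445 + (7*(-1))*2245)/957 = (345445 - 7*2245)*(1/957) = (345445 - 15715)*(1/957) = 329730*(1/957) = 3790/11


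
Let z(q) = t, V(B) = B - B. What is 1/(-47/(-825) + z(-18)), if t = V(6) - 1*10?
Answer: -825/8203 ≈ -0.10057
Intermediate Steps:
V(B) = 0
t = -10 (t = 0 - 1*10 = 0 - 10 = -10)
z(q) = -10
1/(-47/(-825) + z(-18)) = 1/(-47/(-825) - 10) = 1/(-47*(-1/825) - 10) = 1/(47/825 - 10) = 1/(-8203/825) = -825/8203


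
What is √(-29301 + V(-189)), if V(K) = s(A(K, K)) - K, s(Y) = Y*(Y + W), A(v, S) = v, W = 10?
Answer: 11*√39 ≈ 68.695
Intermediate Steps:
s(Y) = Y*(10 + Y) (s(Y) = Y*(Y + 10) = Y*(10 + Y))
V(K) = -K + K*(10 + K) (V(K) = K*(10 + K) - K = -K + K*(10 + K))
√(-29301 + V(-189)) = √(-29301 - 189*(9 - 189)) = √(-29301 - 189*(-180)) = √(-29301 + 34020) = √4719 = 11*√39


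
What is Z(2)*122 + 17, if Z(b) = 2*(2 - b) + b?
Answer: 261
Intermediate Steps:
Z(b) = 4 - b (Z(b) = (4 - 2*b) + b = 4 - b)
Z(2)*122 + 17 = (4 - 1*2)*122 + 17 = (4 - 2)*122 + 17 = 2*122 + 17 = 244 + 17 = 261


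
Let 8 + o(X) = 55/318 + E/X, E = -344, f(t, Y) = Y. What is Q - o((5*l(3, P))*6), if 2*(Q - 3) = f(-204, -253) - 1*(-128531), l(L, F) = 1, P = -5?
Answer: 102016457/1590 ≈ 64161.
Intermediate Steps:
o(X) = -2489/318 - 344/X (o(X) = -8 + (55/318 - 344/X) = -2489/318 - 344/X)
Q = 64142 (Q = 3 + (-253 - 1*(-128531))/2 = 3 + (-253 + 128531)/2 = 3 + (½)*128278 = 3 + 64139 = 64142)
Q - o((5*l(3, P))*6) = 64142 - (-2489/318 - 344/((5*1)*6)) = 64142 - (-2489/318 - 344/(5*6)) = 64142 - (-2489/318 - 344/30) = 64142 - (-2489/318 - 344*1/30) = 64142 - (-2489/318 - 172/15) = 64142 - 1*(-30677/1590) = 64142 + 30677/1590 = 102016457/1590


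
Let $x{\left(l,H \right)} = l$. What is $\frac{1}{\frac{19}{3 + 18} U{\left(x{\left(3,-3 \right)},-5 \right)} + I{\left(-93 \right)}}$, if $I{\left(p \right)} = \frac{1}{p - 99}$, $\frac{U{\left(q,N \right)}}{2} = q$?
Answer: $\frac{1344}{7289} \approx 0.18439$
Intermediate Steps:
$U{\left(q,N \right)} = 2 q$
$I{\left(p \right)} = \frac{1}{-99 + p}$
$\frac{1}{\frac{19}{3 + 18} U{\left(x{\left(3,-3 \right)},-5 \right)} + I{\left(-93 \right)}} = \frac{1}{\frac{19}{3 + 18} \cdot 2 \cdot 3 + \frac{1}{-99 - 93}} = \frac{1}{\frac{19}{21} \cdot 6 + \frac{1}{-192}} = \frac{1}{19 \cdot \frac{1}{21} \cdot 6 - \frac{1}{192}} = \frac{1}{\frac{19}{21} \cdot 6 - \frac{1}{192}} = \frac{1}{\frac{38}{7} - \frac{1}{192}} = \frac{1}{\frac{7289}{1344}} = \frac{1344}{7289}$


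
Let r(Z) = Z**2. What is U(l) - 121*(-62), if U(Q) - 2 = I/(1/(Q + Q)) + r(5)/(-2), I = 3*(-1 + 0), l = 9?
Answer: 14875/2 ≈ 7437.5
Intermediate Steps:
I = -3 (I = 3*(-1) = -3)
U(Q) = -21/2 - 6*Q (U(Q) = 2 + (-6*Q + 5**2/(-2)) = 2 + (-3*2*Q + 25*(-1/2)) = 2 + (-3*2*Q - 25/2) = 2 + (-6*Q - 25/2) = 2 + (-25/2 - 6*Q) = -21/2 - 6*Q)
U(l) - 121*(-62) = (-21/2 - 6*9) - 121*(-62) = (-21/2 - 54) + 7502 = -129/2 + 7502 = 14875/2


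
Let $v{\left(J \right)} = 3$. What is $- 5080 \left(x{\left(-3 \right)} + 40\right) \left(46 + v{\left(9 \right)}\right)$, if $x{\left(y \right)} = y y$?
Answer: $-12197080$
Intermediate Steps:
$x{\left(y \right)} = y^{2}$
$- 5080 \left(x{\left(-3 \right)} + 40\right) \left(46 + v{\left(9 \right)}\right) = - 5080 \left(\left(-3\right)^{2} + 40\right) \left(46 + 3\right) = - 5080 \left(9 + 40\right) 49 = - 5080 \cdot 49 \cdot 49 = \left(-5080\right) 2401 = -12197080$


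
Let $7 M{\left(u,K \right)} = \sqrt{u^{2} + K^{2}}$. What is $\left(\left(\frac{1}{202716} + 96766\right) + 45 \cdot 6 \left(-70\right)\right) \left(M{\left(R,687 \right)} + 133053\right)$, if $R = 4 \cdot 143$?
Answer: $\frac{700066522612007}{67572} + \frac{15784684057 \sqrt{799153}}{1419012} \approx 1.037 \cdot 10^{10}$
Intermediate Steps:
$R = 572$
$M{\left(u,K \right)} = \frac{\sqrt{K^{2} + u^{2}}}{7}$ ($M{\left(u,K \right)} = \frac{\sqrt{u^{2} + K^{2}}}{7} = \frac{\sqrt{K^{2} + u^{2}}}{7}$)
$\left(\left(\frac{1}{202716} + 96766\right) + 45 \cdot 6 \left(-70\right)\right) \left(M{\left(R,687 \right)} + 133053\right) = \left(\left(\frac{1}{202716} + 96766\right) + 45 \cdot 6 \left(-70\right)\right) \left(\frac{\sqrt{687^{2} + 572^{2}}}{7} + 133053\right) = \left(\left(\frac{1}{202716} + 96766\right) + 270 \left(-70\right)\right) \left(\frac{\sqrt{471969 + 327184}}{7} + 133053\right) = \left(\frac{19616016457}{202716} - 18900\right) \left(\frac{\sqrt{799153}}{7} + 133053\right) = \frac{15784684057 \left(133053 + \frac{\sqrt{799153}}{7}\right)}{202716} = \frac{700066522612007}{67572} + \frac{15784684057 \sqrt{799153}}{1419012}$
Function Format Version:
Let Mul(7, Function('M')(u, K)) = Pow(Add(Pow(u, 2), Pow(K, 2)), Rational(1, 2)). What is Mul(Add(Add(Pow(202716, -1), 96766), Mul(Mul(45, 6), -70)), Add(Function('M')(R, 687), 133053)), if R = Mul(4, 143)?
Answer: Add(Rational(700066522612007, 67572), Mul(Rational(15784684057, 1419012), Pow(799153, Rational(1, 2)))) ≈ 1.0370e+10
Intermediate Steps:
R = 572
Function('M')(u, K) = Mul(Rational(1, 7), Pow(Add(Pow(K, 2), Pow(u, 2)), Rational(1, 2))) (Function('M')(u, K) = Mul(Rational(1, 7), Pow(Add(Pow(u, 2), Pow(K, 2)), Rational(1, 2))) = Mul(Rational(1, 7), Pow(Add(Pow(K, 2), Pow(u, 2)), Rational(1, 2))))
Mul(Add(Add(Pow(202716, -1), 96766), Mul(Mul(45, 6), -70)), Add(Function('M')(R, 687), 133053)) = Mul(Add(Add(Pow(202716, -1), 96766), Mul(Mul(45, 6), -70)), Add(Mul(Rational(1, 7), Pow(Add(Pow(687, 2), Pow(572, 2)), Rational(1, 2))), 133053)) = Mul(Add(Add(Rational(1, 202716), 96766), Mul(270, -70)), Add(Mul(Rational(1, 7), Pow(Add(471969, 327184), Rational(1, 2))), 133053)) = Mul(Add(Rational(19616016457, 202716), -18900), Add(Mul(Rational(1, 7), Pow(799153, Rational(1, 2))), 133053)) = Mul(Rational(15784684057, 202716), Add(133053, Mul(Rational(1, 7), Pow(799153, Rational(1, 2))))) = Add(Rational(700066522612007, 67572), Mul(Rational(15784684057, 1419012), Pow(799153, Rational(1, 2))))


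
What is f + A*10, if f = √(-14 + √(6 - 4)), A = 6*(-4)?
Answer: -240 + I*√(14 - √2) ≈ -240.0 + 3.5476*I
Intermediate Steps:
A = -24
f = √(-14 + √2) ≈ 3.5476*I
f + A*10 = √(-14 + √2) - 24*10 = √(-14 + √2) - 240 = -240 + √(-14 + √2)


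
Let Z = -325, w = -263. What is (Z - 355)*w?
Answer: 178840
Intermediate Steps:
(Z - 355)*w = (-325 - 355)*(-263) = -680*(-263) = 178840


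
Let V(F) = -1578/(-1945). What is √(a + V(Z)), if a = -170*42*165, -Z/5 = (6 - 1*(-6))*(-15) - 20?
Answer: I*√4456778683290/1945 ≈ 1085.4*I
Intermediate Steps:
Z = 1000 (Z = -5*((6 - 1*(-6))*(-15) - 20) = -5*((6 + 6)*(-15) - 20) = -5*(12*(-15) - 20) = -5*(-180 - 20) = -5*(-200) = 1000)
V(F) = 1578/1945 (V(F) = -1578*(-1/1945) = 1578/1945)
a = -1178100 (a = -7140*165 = -1178100)
√(a + V(Z)) = √(-1178100 + 1578/1945) = √(-2291402922/1945) = I*√4456778683290/1945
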